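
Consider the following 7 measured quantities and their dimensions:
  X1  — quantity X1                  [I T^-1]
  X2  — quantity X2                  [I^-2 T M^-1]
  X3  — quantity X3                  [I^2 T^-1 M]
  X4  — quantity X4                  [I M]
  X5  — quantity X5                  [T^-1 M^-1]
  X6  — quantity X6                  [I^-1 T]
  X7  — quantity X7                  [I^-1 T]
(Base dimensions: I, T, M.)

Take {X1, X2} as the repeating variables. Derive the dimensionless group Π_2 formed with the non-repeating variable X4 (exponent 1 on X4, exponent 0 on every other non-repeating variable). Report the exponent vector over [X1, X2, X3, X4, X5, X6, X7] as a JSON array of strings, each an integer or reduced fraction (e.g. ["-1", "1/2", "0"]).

Exponent matrix [I,T,M] × [X1,X2,X3,X4,X5,X6,X7]:
  I: [ 1 -2  2  1  0 -1 -1]
  T: [-1  1 -1  0 -1  1  1]
  M: [ 0 -1  1  1 -1  0  0]
RREF → pivots at {X1,X2} ⇒ r = 2
Repeat: X1,X2; free: X3,X4,X5,X6,X7
RREF:
  r0: [   1    0    0   -1    2   -1   -1]
  r1: [   0    1   -1   -1    1    0    0]
  r2: [   0    0    0    0    0    0    0]
Fix exponent of X4 at 1, X3 at 0, X5 at 0, X6 at 0, X7 at 0; solve each RREF row for its pivot's exponent:
  r0: exp(X1) + (-1)·1 = 0 ⇒ exp(X1) = 1
  r1: exp(X2) + (-1)·1 = 0 ⇒ exp(X2) = 1
Π_2 = X1 · X2 · X4

["1", "1", "0", "1", "0", "0", "0"]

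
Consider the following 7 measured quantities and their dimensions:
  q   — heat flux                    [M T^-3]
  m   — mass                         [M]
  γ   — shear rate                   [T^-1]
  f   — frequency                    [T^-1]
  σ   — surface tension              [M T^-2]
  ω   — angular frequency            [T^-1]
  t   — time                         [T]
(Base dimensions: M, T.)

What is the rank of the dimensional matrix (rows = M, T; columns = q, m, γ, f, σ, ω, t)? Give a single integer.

2

Dimensional matrix (M×T by q×m×γ×f×σ×ω×t):
  M: [ 1  1  0  0  1  0  0]
  T: [-3  0 -1 -1 -2 -1  1]
Row reduction gives pivot columns q,m; rank = 2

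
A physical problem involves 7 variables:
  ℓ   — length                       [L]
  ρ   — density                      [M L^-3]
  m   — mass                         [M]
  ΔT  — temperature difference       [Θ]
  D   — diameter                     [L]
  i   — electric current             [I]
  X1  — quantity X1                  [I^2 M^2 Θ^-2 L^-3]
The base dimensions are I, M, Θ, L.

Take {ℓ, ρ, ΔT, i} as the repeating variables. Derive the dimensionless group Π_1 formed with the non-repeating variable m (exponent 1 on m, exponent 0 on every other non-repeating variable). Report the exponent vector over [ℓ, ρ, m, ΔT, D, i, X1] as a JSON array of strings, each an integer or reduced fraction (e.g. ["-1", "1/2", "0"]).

["-3", "-1", "1", "0", "0", "0", "0"]

Exponent matrix [I,M,Θ,L] × [ℓ,ρ,m,ΔT,D,i,X1]:
  I: [ 0  0  0  0  0  1  2]
  M: [ 0  1  1  0  0  0  2]
  Θ: [ 0  0  0  1  0  0 -2]
  L: [ 1 -3  0  0  1  0 -3]
Row reduction gives pivot columns ℓ,ρ,ΔT,i; rank = 4
Repeat: ℓ,ρ,ΔT,i; free: m,D,X1
RREF:
  r0: [   1    0    3    0    1    0    3]
  r1: [   0    1    1    0    0    0    2]
  r2: [   0    0    0    1    0    0   -2]
  r3: [   0    0    0    0    0    1    2]
Fix exponent of m at 1, D at 0, X1 at 0; solve each RREF row for its pivot's exponent:
  r0: exp(ℓ) + (3)·1 = 0 ⇒ exp(ℓ) = -3
  r1: exp(ρ) + (1)·1 = 0 ⇒ exp(ρ) = -1
  r2: exp(ΔT) + (0)·1 = 0 ⇒ exp(ΔT) = 0
  r3: exp(i) + (0)·1 = 0 ⇒ exp(i) = 0
Π_1 = ℓ^-3 · ρ^-1 · m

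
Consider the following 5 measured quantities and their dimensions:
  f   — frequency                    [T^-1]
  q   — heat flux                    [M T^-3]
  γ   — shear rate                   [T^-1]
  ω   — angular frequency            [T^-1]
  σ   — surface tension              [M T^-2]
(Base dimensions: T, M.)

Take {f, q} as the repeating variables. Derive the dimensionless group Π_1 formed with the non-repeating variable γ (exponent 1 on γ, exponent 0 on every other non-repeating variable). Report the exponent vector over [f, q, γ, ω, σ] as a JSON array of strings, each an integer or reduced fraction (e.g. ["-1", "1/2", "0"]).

["-1", "0", "1", "0", "0"]

Dimensional matrix (T×M by f×q×γ×ω×σ):
  T: [-1 -3 -1 -1 -2]
  M: [ 0  1  0  0  1]
Echelon form has 2 nonzero rows (pivots: f,q)
Repeat: f,q; free: γ,ω,σ
RREF:
  r0: [   1    0    1    1   -1]
  r1: [   0    1    0    0    1]
Fix exponent of γ at 1, ω at 0, σ at 0; solve each RREF row for its pivot's exponent:
  r0: exp(f) + (1)·1 = 0 ⇒ exp(f) = -1
  r1: exp(q) + (0)·1 = 0 ⇒ exp(q) = 0
Π_1 = f^-1 · γ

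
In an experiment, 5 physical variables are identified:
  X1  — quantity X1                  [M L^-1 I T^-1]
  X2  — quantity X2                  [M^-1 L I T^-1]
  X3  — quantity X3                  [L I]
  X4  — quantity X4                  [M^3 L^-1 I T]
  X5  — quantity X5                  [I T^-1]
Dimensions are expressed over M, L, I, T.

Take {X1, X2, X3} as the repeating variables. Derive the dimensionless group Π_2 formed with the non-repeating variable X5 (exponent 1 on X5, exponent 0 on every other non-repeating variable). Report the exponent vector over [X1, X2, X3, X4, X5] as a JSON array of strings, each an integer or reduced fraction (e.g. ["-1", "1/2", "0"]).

Write exponents as rows M,L,I,T / cols X1,X2,X3,X4,X5:
  M: [ 1 -1  0  3  0]
  L: [-1  1  1 -1  0]
  I: [ 1  1  1  1  1]
  T: [-1 -1  0  1 -1]
RREF → pivots at {X1,X2,X3} ⇒ r = 3
Repeat: X1,X2,X3; free: X4,X5
RREF:
  r0: [   1    0    0    1  1/2]
  r1: [   0    1    0   -2  1/2]
  r2: [   0    0    1    2    0]
  r3: [   0    0    0    0    0]
Fix exponent of X5 at 1, X4 at 0; solve each RREF row for its pivot's exponent:
  r0: exp(X1) + (1/2)·1 = 0 ⇒ exp(X1) = -1/2
  r1: exp(X2) + (1/2)·1 = 0 ⇒ exp(X2) = -1/2
  r2: exp(X3) + (0)·1 = 0 ⇒ exp(X3) = 0
Π_2 = X1^(-1/2) · X2^(-1/2) · X5

["-1/2", "-1/2", "0", "0", "1"]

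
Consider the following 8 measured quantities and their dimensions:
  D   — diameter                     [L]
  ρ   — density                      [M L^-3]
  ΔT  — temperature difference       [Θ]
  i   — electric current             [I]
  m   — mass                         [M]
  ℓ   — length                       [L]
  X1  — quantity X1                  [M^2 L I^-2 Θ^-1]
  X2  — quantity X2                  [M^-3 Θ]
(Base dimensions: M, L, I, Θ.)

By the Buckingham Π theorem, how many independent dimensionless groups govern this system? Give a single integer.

4

Dimensional matrix (M×L×I×Θ by D×ρ×ΔT×i×m×ℓ×X1×X2):
  M: [ 0  1  0  0  1  0  2 -3]
  L: [ 1 -3  0  0  0  1  1  0]
  I: [ 0  0  0  1  0  0 -2  0]
  Θ: [ 0  0  1  0  0  0 -1  1]
Row reduction gives pivot columns D,ρ,ΔT,i; rank = 4
8 vars − rank 4 = 4 Π groups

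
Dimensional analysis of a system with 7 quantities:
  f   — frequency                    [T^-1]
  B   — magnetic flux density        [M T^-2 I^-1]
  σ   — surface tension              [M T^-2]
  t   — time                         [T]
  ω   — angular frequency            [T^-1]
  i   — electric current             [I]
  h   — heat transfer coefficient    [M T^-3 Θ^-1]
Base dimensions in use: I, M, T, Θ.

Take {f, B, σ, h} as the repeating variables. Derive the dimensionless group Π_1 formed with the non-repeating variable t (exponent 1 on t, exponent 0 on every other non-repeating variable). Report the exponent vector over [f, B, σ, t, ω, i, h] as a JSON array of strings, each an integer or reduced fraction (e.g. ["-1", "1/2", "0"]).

["1", "0", "0", "1", "0", "0", "0"]

Dimensional matrix (I×M×T×Θ by f×B×σ×t×ω×i×h):
  I: [ 0 -1  0  0  0  1  0]
  M: [ 0  1  1  0  0  0  1]
  T: [-1 -2 -2  1 -1  0 -3]
  Θ: [ 0  0  0  0  0  0 -1]
Row reduction gives pivot columns f,B,σ,h; rank = 4
Repeat: f,B,σ,h; free: t,ω,i
RREF:
  r0: [   1    0    0   -1    1    0    0]
  r1: [   0    1    0    0    0   -1    0]
  r2: [   0    0    1    0    0    1    0]
  r3: [   0    0    0    0    0    0    1]
Fix exponent of t at 1, ω at 0, i at 0; solve each RREF row for its pivot's exponent:
  r0: exp(f) + (-1)·1 = 0 ⇒ exp(f) = 1
  r1: exp(B) + (0)·1 = 0 ⇒ exp(B) = 0
  r2: exp(σ) + (0)·1 = 0 ⇒ exp(σ) = 0
  r3: exp(h) + (0)·1 = 0 ⇒ exp(h) = 0
Π_1 = f · t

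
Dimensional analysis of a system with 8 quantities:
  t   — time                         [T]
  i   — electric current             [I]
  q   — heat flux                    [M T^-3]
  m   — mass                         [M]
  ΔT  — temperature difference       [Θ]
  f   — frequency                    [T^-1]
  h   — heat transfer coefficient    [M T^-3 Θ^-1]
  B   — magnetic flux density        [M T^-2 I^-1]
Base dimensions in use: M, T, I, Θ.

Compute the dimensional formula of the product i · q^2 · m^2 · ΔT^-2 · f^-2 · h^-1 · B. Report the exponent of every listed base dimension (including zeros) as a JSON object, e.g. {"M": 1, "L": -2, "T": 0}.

Exponent matrix [M,T,I,Θ] × [t,i,q,m,ΔT,f,h,B]:
  M: [ 0  0  1  1  0  0  1  1]
  T: [ 1  0 -3  0  0 -1 -3 -2]
  I: [ 0  1  0  0  0  0  0 -1]
  Θ: [ 0  0  0  0  1  0 -1  0]
  [M]: (1)·0+(2)·1+(2)·1+(-2)·0+(-2)·0+(-1)·1+(1)·1 = 4
  [T]: (1)·0+(2)·-3+(2)·0+(-2)·0+(-2)·-1+(-1)·-3+(1)·-2 = -3
  [I]: (1)·1+(2)·0+(2)·0+(-2)·0+(-2)·0+(-1)·0+(1)·-1 = 0
  [Θ]: (1)·0+(2)·0+(2)·0+(-2)·1+(-2)·0+(-1)·-1+(1)·0 = -1
⇒ M^4 T^-3 Θ^-1

{"M": 4, "T": -3, "I": 0, "Θ": -1}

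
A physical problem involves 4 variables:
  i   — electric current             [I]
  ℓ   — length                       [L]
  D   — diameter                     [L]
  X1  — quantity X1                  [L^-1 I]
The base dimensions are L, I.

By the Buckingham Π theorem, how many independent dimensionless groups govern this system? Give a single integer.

2

Dimensional matrix (L×I by i×ℓ×D×X1):
  L: [ 0  1  1 -1]
  I: [ 1  0  0  1]
RREF → pivots at {i,ℓ} ⇒ r = 2
n=4, r=2 ⇒ 2 dimensionless groups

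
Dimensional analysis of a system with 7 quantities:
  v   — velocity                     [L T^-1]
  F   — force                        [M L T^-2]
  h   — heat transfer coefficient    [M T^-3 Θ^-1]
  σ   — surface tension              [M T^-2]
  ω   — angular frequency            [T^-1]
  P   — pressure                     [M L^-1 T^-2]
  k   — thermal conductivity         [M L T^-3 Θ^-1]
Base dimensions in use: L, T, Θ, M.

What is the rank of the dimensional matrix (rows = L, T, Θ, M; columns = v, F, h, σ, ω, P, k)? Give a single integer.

Exponent matrix [L,T,Θ,M] × [v,F,h,σ,ω,P,k]:
  L: [ 1  1  0  0  0 -1  1]
  T: [-1 -2 -3 -2 -1 -2 -3]
  Θ: [ 0  0 -1  0  0  0 -1]
  M: [ 0  1  1  1  0  1  1]
Echelon form has 4 nonzero rows (pivots: v,F,h,σ)

4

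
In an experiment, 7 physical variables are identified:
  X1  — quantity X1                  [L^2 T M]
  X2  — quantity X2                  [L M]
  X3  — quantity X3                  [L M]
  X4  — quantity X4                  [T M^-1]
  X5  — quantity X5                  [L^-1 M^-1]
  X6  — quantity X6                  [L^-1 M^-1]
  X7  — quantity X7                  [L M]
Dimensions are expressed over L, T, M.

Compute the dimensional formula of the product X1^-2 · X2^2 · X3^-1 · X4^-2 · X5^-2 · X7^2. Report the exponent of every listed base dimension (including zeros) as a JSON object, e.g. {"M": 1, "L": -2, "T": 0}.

Write exponents as rows L,T,M / cols X1,X2,X3,X4,X5,X6,X7:
  L: [ 2  1  1  0 -1 -1  1]
  T: [ 1  0  0  1  0  0  0]
  M: [ 1  1  1 -1 -1 -1  1]
  [L]: (-2)·2+(2)·1+(-1)·1+(-2)·0+(-2)·-1+(2)·1 = 1
  [T]: (-2)·1+(2)·0+(-1)·0+(-2)·1+(-2)·0+(2)·0 = -4
  [M]: (-2)·1+(2)·1+(-1)·1+(-2)·-1+(-2)·-1+(2)·1 = 5
⇒ L T^-4 M^5

{"L": 1, "T": -4, "M": 5}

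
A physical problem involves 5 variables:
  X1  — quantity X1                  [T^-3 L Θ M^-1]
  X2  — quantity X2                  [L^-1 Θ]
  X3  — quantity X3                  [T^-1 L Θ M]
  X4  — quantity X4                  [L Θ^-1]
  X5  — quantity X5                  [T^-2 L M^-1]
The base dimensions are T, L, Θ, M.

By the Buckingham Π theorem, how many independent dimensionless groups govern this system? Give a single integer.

Dimensional matrix (T×L×Θ×M by X1×X2×X3×X4×X5):
  T: [-3  0 -1  0 -2]
  L: [ 1 -1  1  1  1]
  Θ: [ 1  1  1 -1  0]
  M: [-1  0  1  0 -1]
Row reduction gives pivot columns X1,X2,X3; rank = 3
n=5, r=3 ⇒ 2 dimensionless groups

2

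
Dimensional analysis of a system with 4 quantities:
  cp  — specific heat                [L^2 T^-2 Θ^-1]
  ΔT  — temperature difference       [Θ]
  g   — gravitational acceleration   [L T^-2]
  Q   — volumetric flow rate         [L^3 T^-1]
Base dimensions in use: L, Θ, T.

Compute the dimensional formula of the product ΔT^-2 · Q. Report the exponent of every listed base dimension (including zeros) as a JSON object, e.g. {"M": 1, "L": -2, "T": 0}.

Exponent matrix [L,Θ,T] × [cp,ΔT,g,Q]:
  L: [ 2  0  1  3]
  Θ: [-1  1  0  0]
  T: [-2  0 -2 -1]
  [L]: (-2)·0+(1)·3 = 3
  [Θ]: (-2)·1+(1)·0 = -2
  [T]: (-2)·0+(1)·-1 = -1
⇒ L^3 Θ^-2 T^-1

{"L": 3, "Θ": -2, "T": -1}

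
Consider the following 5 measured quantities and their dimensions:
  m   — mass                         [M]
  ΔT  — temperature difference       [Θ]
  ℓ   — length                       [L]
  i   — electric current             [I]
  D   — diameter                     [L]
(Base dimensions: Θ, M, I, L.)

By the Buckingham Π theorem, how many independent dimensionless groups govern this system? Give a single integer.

Dimensional matrix (Θ×M×I×L by m×ΔT×ℓ×i×D):
  Θ: [ 0  1  0  0  0]
  M: [ 1  0  0  0  0]
  I: [ 0  0  0  1  0]
  L: [ 0  0  1  0  1]
Echelon form has 4 nonzero rows (pivots: m,ΔT,ℓ,i)
5 vars − rank 4 = 1 Π group

1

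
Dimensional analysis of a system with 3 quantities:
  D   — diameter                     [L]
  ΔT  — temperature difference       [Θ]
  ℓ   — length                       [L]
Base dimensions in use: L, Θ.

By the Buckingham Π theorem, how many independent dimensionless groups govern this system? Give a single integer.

Write exponents as rows L,Θ / cols D,ΔT,ℓ:
  L: [ 1  0  1]
  Θ: [ 0  1  0]
RREF → pivots at {D,ΔT} ⇒ r = 2
3 vars − rank 2 = 1 Π group

1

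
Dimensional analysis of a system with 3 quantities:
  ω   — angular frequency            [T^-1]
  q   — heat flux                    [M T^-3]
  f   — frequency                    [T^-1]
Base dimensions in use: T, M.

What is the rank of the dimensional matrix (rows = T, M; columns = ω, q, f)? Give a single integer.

Dimensional matrix (T×M by ω×q×f):
  T: [-1 -3 -1]
  M: [ 0  1  0]
RREF → pivots at {ω,q} ⇒ r = 2

2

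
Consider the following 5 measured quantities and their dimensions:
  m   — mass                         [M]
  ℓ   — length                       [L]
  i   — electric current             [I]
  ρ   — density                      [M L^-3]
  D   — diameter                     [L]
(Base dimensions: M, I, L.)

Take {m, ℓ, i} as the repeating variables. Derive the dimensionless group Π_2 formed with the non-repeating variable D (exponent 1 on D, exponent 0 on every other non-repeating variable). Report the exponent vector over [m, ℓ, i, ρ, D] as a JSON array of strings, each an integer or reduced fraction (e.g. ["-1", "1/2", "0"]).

Write exponents as rows M,I,L / cols m,ℓ,i,ρ,D:
  M: [ 1  0  0  1  0]
  I: [ 0  0  1  0  0]
  L: [ 0  1  0 -3  1]
Row reduction gives pivot columns m,ℓ,i; rank = 3
Pivot set = {m,ℓ,i}, free = {ρ,D}
RREF:
  r0: [   1    0    0    1    0]
  r1: [   0    1    0   -3    1]
  r2: [   0    0    1    0    0]
Fix exponent of D at 1, ρ at 0; solve each RREF row for its pivot's exponent:
  r0: exp(m) + (0)·1 = 0 ⇒ exp(m) = 0
  r1: exp(ℓ) + (1)·1 = 0 ⇒ exp(ℓ) = -1
  r2: exp(i) + (0)·1 = 0 ⇒ exp(i) = 0
Π_2 = ℓ^-1 · D

["0", "-1", "0", "0", "1"]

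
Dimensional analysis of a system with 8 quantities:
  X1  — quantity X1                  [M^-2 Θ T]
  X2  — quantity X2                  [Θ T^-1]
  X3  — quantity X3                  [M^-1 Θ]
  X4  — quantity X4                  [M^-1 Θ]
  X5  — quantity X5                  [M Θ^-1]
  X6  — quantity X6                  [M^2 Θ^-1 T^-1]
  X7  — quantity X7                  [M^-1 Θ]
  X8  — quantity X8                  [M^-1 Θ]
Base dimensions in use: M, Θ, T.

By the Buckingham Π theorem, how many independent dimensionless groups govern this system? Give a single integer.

6

Write exponents as rows M,Θ,T / cols X1,X2,X3,X4,X5,X6,X7,X8:
  M: [-2  0 -1 -1  1  2 -1 -1]
  Θ: [ 1  1  1  1 -1 -1  1  1]
  T: [ 1 -1  0  0  0 -1  0  0]
Echelon form has 2 nonzero rows (pivots: X1,X2)
8 vars − rank 2 = 6 Π groups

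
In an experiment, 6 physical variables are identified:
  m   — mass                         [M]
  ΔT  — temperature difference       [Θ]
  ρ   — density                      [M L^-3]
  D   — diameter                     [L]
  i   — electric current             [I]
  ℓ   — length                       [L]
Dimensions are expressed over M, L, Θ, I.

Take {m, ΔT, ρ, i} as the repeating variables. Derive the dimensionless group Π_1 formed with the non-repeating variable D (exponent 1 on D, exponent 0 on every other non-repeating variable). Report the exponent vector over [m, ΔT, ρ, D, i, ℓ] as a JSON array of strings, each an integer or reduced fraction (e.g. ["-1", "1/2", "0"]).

Exponent matrix [M,L,Θ,I] × [m,ΔT,ρ,D,i,ℓ]:
  M: [ 1  0  1  0  0  0]
  L: [ 0  0 -3  1  0  1]
  Θ: [ 0  1  0  0  0  0]
  I: [ 0  0  0  0  1  0]
Echelon form has 4 nonzero rows (pivots: m,ΔT,ρ,i)
Pivot set = {m,ΔT,ρ,i}, free = {D,ℓ}
RREF:
  r0: [   1    0    0  1/3    0  1/3]
  r1: [   0    1    0    0    0    0]
  r2: [   0    0    1 -1/3    0 -1/3]
  r3: [   0    0    0    0    1    0]
Fix exponent of D at 1, ℓ at 0; solve each RREF row for its pivot's exponent:
  r0: exp(m) + (1/3)·1 = 0 ⇒ exp(m) = -1/3
  r1: exp(ΔT) + (0)·1 = 0 ⇒ exp(ΔT) = 0
  r2: exp(ρ) + (-1/3)·1 = 0 ⇒ exp(ρ) = 1/3
  r3: exp(i) + (0)·1 = 0 ⇒ exp(i) = 0
Π_1 = m^(-1/3) · ρ^(1/3) · D

["-1/3", "0", "1/3", "1", "0", "0"]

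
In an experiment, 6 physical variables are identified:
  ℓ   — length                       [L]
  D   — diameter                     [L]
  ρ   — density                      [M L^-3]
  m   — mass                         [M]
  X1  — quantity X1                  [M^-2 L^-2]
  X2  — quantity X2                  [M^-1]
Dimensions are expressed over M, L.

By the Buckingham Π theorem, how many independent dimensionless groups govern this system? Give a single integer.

4

Dimensional matrix (M×L by ℓ×D×ρ×m×X1×X2):
  M: [ 0  0  1  1 -2 -1]
  L: [ 1  1 -3  0 -2  0]
Row reduction gives pivot columns ℓ,ρ; rank = 2
Π count = n − r = 6 − 2 = 4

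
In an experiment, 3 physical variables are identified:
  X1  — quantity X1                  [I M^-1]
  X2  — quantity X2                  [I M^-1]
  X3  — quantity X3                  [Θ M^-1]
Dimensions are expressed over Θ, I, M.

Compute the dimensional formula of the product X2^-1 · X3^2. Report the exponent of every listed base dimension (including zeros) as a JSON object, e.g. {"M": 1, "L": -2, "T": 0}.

{"Θ": 2, "I": -1, "M": -1}

Exponent matrix [Θ,I,M] × [X1,X2,X3]:
  Θ: [ 0  0  1]
  I: [ 1  1  0]
  M: [-1 -1 -1]
  [Θ]: (-1)·0+(2)·1 = 2
  [I]: (-1)·1+(2)·0 = -1
  [M]: (-1)·-1+(2)·-1 = -1
⇒ Θ^2 I^-1 M^-1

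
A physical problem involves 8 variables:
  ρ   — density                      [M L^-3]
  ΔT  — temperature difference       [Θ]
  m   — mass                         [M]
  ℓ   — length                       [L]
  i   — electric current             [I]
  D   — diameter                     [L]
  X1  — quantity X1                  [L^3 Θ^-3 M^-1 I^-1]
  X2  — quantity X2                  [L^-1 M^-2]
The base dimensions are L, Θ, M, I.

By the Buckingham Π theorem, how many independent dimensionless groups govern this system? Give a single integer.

Dimensional matrix (L×Θ×M×I by ρ×ΔT×m×ℓ×i×D×X1×X2):
  L: [-3  0  0  1  0  1  3 -1]
  Θ: [ 0  1  0  0  0  0 -3  0]
  M: [ 1  0  1  0  0  0 -1 -2]
  I: [ 0  0  0  0  1  0 -1  0]
Row reduction gives pivot columns ρ,ΔT,m,i; rank = 4
Π count = n − r = 8 − 4 = 4

4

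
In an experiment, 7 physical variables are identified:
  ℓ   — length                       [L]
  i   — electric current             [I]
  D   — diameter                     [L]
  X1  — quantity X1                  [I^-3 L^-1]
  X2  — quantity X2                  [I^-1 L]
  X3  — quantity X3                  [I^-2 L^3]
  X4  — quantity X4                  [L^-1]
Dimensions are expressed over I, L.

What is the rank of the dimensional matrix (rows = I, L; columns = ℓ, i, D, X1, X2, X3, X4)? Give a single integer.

2

Write exponents as rows I,L / cols ℓ,i,D,X1,X2,X3,X4:
  I: [ 0  1  0 -3 -1 -2  0]
  L: [ 1  0  1 -1  1  3 -1]
Row reduction gives pivot columns ℓ,i; rank = 2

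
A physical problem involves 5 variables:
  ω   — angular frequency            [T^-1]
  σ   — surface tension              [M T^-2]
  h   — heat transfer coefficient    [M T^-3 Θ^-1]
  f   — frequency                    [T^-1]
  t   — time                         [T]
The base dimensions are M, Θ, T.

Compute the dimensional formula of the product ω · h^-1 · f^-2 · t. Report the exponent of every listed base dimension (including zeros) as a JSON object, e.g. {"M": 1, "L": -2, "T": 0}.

{"M": -1, "Θ": 1, "T": 5}

Write exponents as rows M,Θ,T / cols ω,σ,h,f,t:
  M: [ 0  1  1  0  0]
  Θ: [ 0  0 -1  0  0]
  T: [-1 -2 -3 -1  1]
  [M]: (1)·0+(-1)·1+(-2)·0+(1)·0 = -1
  [Θ]: (1)·0+(-1)·-1+(-2)·0+(1)·0 = 1
  [T]: (1)·-1+(-1)·-3+(-2)·-1+(1)·1 = 5
⇒ M^-1 Θ T^5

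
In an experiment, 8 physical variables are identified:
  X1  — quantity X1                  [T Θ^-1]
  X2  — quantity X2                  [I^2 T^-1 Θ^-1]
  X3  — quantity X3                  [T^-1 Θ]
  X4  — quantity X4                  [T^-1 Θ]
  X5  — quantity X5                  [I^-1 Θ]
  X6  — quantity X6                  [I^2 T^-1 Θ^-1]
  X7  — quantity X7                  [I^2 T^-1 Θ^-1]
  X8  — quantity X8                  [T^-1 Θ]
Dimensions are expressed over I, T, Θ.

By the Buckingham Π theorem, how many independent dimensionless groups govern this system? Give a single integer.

6

Exponent matrix [I,T,Θ] × [X1,X2,X3,X4,X5,X6,X7,X8]:
  I: [ 0  2  0  0 -1  2  2  0]
  T: [ 1 -1 -1 -1  0 -1 -1 -1]
  Θ: [-1 -1  1  1  1 -1 -1  1]
RREF → pivots at {X1,X2} ⇒ r = 2
Π count = n − r = 8 − 2 = 6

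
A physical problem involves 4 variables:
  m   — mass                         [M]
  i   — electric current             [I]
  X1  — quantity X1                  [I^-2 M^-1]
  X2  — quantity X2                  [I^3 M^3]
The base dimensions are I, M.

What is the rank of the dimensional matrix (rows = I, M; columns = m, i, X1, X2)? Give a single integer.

Write exponents as rows I,M / cols m,i,X1,X2:
  I: [ 0  1 -2  3]
  M: [ 1  0 -1  3]
Echelon form has 2 nonzero rows (pivots: m,i)

2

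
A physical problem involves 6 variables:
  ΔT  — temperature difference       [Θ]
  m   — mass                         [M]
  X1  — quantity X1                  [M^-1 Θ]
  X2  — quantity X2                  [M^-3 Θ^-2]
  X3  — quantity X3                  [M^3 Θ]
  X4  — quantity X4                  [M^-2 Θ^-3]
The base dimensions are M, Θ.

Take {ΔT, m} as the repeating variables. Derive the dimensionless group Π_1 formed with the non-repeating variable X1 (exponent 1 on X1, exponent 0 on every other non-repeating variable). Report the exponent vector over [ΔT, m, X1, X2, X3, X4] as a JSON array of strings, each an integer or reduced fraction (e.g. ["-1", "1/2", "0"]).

["-1", "1", "1", "0", "0", "0"]

Write exponents as rows M,Θ / cols ΔT,m,X1,X2,X3,X4:
  M: [ 0  1 -1 -3  3 -2]
  Θ: [ 1  0  1 -2  1 -3]
Row reduction gives pivot columns ΔT,m; rank = 2
Pivot set = {ΔT,m}, free = {X1,X2,X3,X4}
RREF:
  r0: [   1    0    1   -2    1   -3]
  r1: [   0    1   -1   -3    3   -2]
Fix exponent of X1 at 1, X2 at 0, X3 at 0, X4 at 0; solve each RREF row for its pivot's exponent:
  r0: exp(ΔT) + (1)·1 = 0 ⇒ exp(ΔT) = -1
  r1: exp(m) + (-1)·1 = 0 ⇒ exp(m) = 1
Π_1 = ΔT^-1 · m · X1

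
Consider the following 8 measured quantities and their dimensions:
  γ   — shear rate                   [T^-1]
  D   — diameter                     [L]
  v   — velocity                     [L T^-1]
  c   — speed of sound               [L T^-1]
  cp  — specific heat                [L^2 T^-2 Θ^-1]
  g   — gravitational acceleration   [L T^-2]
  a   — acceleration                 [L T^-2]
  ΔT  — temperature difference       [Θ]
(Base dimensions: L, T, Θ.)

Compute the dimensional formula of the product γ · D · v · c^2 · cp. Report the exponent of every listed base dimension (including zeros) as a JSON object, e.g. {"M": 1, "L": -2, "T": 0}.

Exponent matrix [L,T,Θ] × [γ,D,v,c,cp,g,a,ΔT]:
  L: [ 0  1  1  1  2  1  1  0]
  T: [-1  0 -1 -1 -2 -2 -2  0]
  Θ: [ 0  0  0  0 -1  0  0  1]
  [L]: (1)·0+(1)·1+(1)·1+(2)·1+(1)·2 = 6
  [T]: (1)·-1+(1)·0+(1)·-1+(2)·-1+(1)·-2 = -6
  [Θ]: (1)·0+(1)·0+(1)·0+(2)·0+(1)·-1 = -1
⇒ L^6 T^-6 Θ^-1

{"L": 6, "T": -6, "Θ": -1}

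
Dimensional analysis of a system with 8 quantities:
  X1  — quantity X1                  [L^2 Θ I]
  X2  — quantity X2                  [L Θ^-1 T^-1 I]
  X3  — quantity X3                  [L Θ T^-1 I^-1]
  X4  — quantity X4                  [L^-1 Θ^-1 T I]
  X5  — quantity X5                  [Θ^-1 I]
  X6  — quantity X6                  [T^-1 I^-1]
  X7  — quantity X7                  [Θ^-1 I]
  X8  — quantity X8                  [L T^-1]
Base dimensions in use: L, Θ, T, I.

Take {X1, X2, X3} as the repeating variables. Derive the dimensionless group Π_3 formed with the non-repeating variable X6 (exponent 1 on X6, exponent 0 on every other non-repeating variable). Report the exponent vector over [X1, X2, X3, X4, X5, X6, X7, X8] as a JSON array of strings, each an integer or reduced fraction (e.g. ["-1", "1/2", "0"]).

Exponent matrix [L,Θ,T,I] × [X1,X2,X3,X4,X5,X6,X7,X8]:
  L: [ 2  1  1 -1  0  0  0  1]
  Θ: [ 1 -1  1 -1 -1  0 -1  0]
  T: [ 0 -1 -1  1  0 -1  0 -1]
  I: [ 1  1 -1  1  1 -1  1  0]
RREF → pivots at {X1,X2,X3} ⇒ r = 3
Pivot set = {X1,X2,X3}, free = {X4,X5,X6,X7,X8}
RREF:
  r0: [   1    0    0    0    0 -1/2    0    0]
  r1: [   0    1    0    0  1/2  1/4  1/2  1/2]
  r2: [   0    0    1   -1 -1/2  3/4 -1/2  1/2]
  r3: [   0    0    0    0    0    0    0    0]
Fix exponent of X6 at 1, X4 at 0, X5 at 0, X7 at 0, X8 at 0; solve each RREF row for its pivot's exponent:
  r0: exp(X1) + (-1/2)·1 = 0 ⇒ exp(X1) = 1/2
  r1: exp(X2) + (1/4)·1 = 0 ⇒ exp(X2) = -1/4
  r2: exp(X3) + (3/4)·1 = 0 ⇒ exp(X3) = -3/4
Π_3 = X1^(1/2) · X2^(-1/4) · X3^(-3/4) · X6

["1/2", "-1/4", "-3/4", "0", "0", "1", "0", "0"]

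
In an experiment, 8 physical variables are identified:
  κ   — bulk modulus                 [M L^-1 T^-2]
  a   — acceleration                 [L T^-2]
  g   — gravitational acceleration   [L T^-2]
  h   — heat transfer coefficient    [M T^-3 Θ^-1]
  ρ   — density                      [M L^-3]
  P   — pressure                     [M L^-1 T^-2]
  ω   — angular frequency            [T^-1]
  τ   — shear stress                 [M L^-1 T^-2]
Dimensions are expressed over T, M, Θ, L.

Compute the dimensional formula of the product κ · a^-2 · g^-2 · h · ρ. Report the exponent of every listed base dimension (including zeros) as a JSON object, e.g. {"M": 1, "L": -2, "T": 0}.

{"T": 3, "M": 3, "Θ": -1, "L": -8}

Exponent matrix [T,M,Θ,L] × [κ,a,g,h,ρ,P,ω,τ]:
  T: [-2 -2 -2 -3  0 -2 -1 -2]
  M: [ 1  0  0  1  1  1  0  1]
  Θ: [ 0  0  0 -1  0  0  0  0]
  L: [-1  1  1  0 -3 -1  0 -1]
  [T]: (1)·-2+(-2)·-2+(-2)·-2+(1)·-3+(1)·0 = 3
  [M]: (1)·1+(-2)·0+(-2)·0+(1)·1+(1)·1 = 3
  [Θ]: (1)·0+(-2)·0+(-2)·0+(1)·-1+(1)·0 = -1
  [L]: (1)·-1+(-2)·1+(-2)·1+(1)·0+(1)·-3 = -8
⇒ T^3 M^3 Θ^-1 L^-8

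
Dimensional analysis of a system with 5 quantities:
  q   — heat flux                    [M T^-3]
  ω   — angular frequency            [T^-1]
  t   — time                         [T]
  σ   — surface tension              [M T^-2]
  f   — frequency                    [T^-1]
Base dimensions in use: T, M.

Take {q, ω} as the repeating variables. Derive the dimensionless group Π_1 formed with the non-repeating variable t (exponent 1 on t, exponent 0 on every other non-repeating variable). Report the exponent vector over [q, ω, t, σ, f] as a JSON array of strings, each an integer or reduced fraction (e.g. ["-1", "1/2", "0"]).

Write exponents as rows T,M / cols q,ω,t,σ,f:
  T: [-3 -1  1 -2 -1]
  M: [ 1  0  0  1  0]
RREF → pivots at {q,ω} ⇒ r = 2
Pivot set = {q,ω}, free = {t,σ,f}
RREF:
  r0: [   1    0    0    1    0]
  r1: [   0    1   -1   -1    1]
Fix exponent of t at 1, σ at 0, f at 0; solve each RREF row for its pivot's exponent:
  r0: exp(q) + (0)·1 = 0 ⇒ exp(q) = 0
  r1: exp(ω) + (-1)·1 = 0 ⇒ exp(ω) = 1
Π_1 = ω · t

["0", "1", "1", "0", "0"]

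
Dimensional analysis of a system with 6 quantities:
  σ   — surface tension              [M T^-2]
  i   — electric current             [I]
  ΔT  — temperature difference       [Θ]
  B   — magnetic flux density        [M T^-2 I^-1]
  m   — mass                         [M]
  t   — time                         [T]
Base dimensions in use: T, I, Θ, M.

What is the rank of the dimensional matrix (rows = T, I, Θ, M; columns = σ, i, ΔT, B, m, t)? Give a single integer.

Dimensional matrix (T×I×Θ×M by σ×i×ΔT×B×m×t):
  T: [-2  0  0 -2  0  1]
  I: [ 0  1  0 -1  0  0]
  Θ: [ 0  0  1  0  0  0]
  M: [ 1  0  0  1  1  0]
Echelon form has 4 nonzero rows (pivots: σ,i,ΔT,m)

4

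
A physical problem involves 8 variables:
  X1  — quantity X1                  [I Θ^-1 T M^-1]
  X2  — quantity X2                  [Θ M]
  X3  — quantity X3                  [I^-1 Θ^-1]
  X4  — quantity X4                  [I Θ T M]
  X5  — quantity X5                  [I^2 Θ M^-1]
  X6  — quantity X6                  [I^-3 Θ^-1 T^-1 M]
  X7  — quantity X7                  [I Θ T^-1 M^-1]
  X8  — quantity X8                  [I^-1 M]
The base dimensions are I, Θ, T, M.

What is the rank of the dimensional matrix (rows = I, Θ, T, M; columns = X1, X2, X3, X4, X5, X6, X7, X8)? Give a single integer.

Dimensional matrix (I×Θ×T×M by X1×X2×X3×X4×X5×X6×X7×X8):
  I: [ 1  0 -1  1  2 -3  1 -1]
  Θ: [-1  1 -1  1  1 -1  1  0]
  T: [ 1  0  0  1  0 -1 -1  0]
  M: [-1  1  0  1 -1  1 -1  1]
Echelon form has 3 nonzero rows (pivots: X1,X2,X3)

3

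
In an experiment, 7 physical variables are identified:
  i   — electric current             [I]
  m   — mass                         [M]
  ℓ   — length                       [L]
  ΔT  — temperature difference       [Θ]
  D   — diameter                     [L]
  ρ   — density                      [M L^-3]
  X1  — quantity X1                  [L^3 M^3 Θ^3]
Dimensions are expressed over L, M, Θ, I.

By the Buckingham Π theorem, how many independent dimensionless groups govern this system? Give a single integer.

3

Exponent matrix [L,M,Θ,I] × [i,m,ℓ,ΔT,D,ρ,X1]:
  L: [ 0  0  1  0  1 -3  3]
  M: [ 0  1  0  0  0  1  3]
  Θ: [ 0  0  0  1  0  0  3]
  I: [ 1  0  0  0  0  0  0]
Row reduction gives pivot columns i,m,ℓ,ΔT; rank = 4
Π count = n − r = 7 − 4 = 3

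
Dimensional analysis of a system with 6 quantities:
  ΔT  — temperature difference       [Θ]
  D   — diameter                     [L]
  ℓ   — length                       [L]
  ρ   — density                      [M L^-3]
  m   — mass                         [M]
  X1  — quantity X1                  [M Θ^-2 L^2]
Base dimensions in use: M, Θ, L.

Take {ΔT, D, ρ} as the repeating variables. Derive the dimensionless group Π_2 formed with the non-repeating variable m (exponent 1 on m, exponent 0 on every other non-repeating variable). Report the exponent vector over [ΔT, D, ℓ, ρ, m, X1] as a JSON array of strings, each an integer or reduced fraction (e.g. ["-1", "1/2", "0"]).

Dimensional matrix (M×Θ×L by ΔT×D×ℓ×ρ×m×X1):
  M: [ 0  0  0  1  1  1]
  Θ: [ 1  0  0  0  0 -2]
  L: [ 0  1  1 -3  0  2]
Echelon form has 3 nonzero rows (pivots: ΔT,D,ρ)
Pivot set = {ΔT,D,ρ}, free = {ℓ,m,X1}
RREF:
  r0: [   1    0    0    0    0   -2]
  r1: [   0    1    1    0    3    5]
  r2: [   0    0    0    1    1    1]
Fix exponent of m at 1, ℓ at 0, X1 at 0; solve each RREF row for its pivot's exponent:
  r0: exp(ΔT) + (0)·1 = 0 ⇒ exp(ΔT) = 0
  r1: exp(D) + (3)·1 = 0 ⇒ exp(D) = -3
  r2: exp(ρ) + (1)·1 = 0 ⇒ exp(ρ) = -1
Π_2 = D^-3 · ρ^-1 · m

["0", "-3", "0", "-1", "1", "0"]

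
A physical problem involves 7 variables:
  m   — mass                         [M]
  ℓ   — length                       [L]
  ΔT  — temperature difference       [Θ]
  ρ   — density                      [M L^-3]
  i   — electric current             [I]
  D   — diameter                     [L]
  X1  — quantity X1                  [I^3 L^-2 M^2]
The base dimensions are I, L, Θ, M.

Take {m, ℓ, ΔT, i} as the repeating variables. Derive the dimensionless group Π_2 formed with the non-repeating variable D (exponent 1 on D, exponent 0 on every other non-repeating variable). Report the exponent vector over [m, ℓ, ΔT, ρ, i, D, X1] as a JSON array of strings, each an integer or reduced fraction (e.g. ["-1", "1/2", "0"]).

Exponent matrix [I,L,Θ,M] × [m,ℓ,ΔT,ρ,i,D,X1]:
  I: [ 0  0  0  0  1  0  3]
  L: [ 0  1  0 -3  0  1 -2]
  Θ: [ 0  0  1  0  0  0  0]
  M: [ 1  0  0  1  0  0  2]
Echelon form has 4 nonzero rows (pivots: m,ℓ,ΔT,i)
Pivot set = {m,ℓ,ΔT,i}, free = {ρ,D,X1}
RREF:
  r0: [   1    0    0    1    0    0    2]
  r1: [   0    1    0   -3    0    1   -2]
  r2: [   0    0    1    0    0    0    0]
  r3: [   0    0    0    0    1    0    3]
Fix exponent of D at 1, ρ at 0, X1 at 0; solve each RREF row for its pivot's exponent:
  r0: exp(m) + (0)·1 = 0 ⇒ exp(m) = 0
  r1: exp(ℓ) + (1)·1 = 0 ⇒ exp(ℓ) = -1
  r2: exp(ΔT) + (0)·1 = 0 ⇒ exp(ΔT) = 0
  r3: exp(i) + (0)·1 = 0 ⇒ exp(i) = 0
Π_2 = ℓ^-1 · D

["0", "-1", "0", "0", "0", "1", "0"]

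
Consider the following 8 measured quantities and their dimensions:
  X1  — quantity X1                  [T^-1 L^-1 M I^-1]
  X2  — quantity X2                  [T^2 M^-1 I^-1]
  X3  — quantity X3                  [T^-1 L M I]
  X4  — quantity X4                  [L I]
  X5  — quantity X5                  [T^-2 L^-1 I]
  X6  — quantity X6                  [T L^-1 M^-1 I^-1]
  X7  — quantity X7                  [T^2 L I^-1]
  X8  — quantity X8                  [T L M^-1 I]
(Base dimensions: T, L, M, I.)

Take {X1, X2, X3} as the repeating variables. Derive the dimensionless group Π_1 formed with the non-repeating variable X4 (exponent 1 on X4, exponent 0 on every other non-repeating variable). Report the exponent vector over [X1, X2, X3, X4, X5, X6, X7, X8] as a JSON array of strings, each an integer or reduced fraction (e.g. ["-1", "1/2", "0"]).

Dimensional matrix (T×L×M×I by X1×X2×X3×X4×X5×X6×X7×X8):
  T: [-1  2 -1  0 -2  1  2  1]
  L: [-1  0  1  1 -1 -1  1  1]
  M: [ 1 -1  1  0  0 -1  0 -1]
  I: [-1 -1  1  1  1 -1 -1  1]
Row reduction gives pivot columns X1,X2,X3; rank = 3
Pivot set = {X1,X2,X3}, free = {X4,X5,X6,X7,X8}
RREF:
  r0: [   1    0    0 -1/2 -1/2    0  1/2   -1]
  r1: [   0    1    0    0   -2    0    2    0]
  r2: [   0    0    1  1/2 -3/2   -1  3/2    0]
  r3: [   0    0    0    0    0    0    0    0]
Fix exponent of X4 at 1, X5 at 0, X6 at 0, X7 at 0, X8 at 0; solve each RREF row for its pivot's exponent:
  r0: exp(X1) + (-1/2)·1 = 0 ⇒ exp(X1) = 1/2
  r1: exp(X2) + (0)·1 = 0 ⇒ exp(X2) = 0
  r2: exp(X3) + (1/2)·1 = 0 ⇒ exp(X3) = -1/2
Π_1 = X1^(1/2) · X3^(-1/2) · X4

["1/2", "0", "-1/2", "1", "0", "0", "0", "0"]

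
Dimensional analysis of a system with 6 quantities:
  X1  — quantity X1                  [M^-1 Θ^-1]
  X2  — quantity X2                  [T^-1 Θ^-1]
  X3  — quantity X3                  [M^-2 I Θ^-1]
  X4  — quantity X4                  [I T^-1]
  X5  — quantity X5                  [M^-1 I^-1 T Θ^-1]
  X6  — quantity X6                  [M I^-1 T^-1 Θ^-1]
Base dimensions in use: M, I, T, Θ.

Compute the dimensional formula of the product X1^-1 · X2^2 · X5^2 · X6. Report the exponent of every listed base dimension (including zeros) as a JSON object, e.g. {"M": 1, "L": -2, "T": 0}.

{"M": 0, "I": -3, "T": -1, "Θ": -4}

Exponent matrix [M,I,T,Θ] × [X1,X2,X3,X4,X5,X6]:
  M: [-1  0 -2  0 -1  1]
  I: [ 0  0  1  1 -1 -1]
  T: [ 0 -1  0 -1  1 -1]
  Θ: [-1 -1 -1  0 -1 -1]
  [M]: (-1)·-1+(2)·0+(2)·-1+(1)·1 = 0
  [I]: (-1)·0+(2)·0+(2)·-1+(1)·-1 = -3
  [T]: (-1)·0+(2)·-1+(2)·1+(1)·-1 = -1
  [Θ]: (-1)·-1+(2)·-1+(2)·-1+(1)·-1 = -4
⇒ I^-3 T^-1 Θ^-4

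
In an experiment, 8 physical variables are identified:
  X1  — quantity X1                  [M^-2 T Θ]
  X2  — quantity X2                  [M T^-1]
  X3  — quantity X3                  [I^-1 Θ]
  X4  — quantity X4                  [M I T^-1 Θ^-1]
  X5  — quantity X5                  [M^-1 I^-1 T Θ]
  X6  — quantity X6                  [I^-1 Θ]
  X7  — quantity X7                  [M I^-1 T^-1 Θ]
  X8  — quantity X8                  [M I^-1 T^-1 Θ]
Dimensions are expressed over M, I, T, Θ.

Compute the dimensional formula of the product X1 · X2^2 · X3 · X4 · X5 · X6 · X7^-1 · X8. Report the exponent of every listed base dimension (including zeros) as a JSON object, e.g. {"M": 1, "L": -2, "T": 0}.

Exponent matrix [M,I,T,Θ] × [X1,X2,X3,X4,X5,X6,X7,X8]:
  M: [-2  1  0  1 -1  0  1  1]
  I: [ 0  0 -1  1 -1 -1 -1 -1]
  T: [ 1 -1  0 -1  1  0 -1 -1]
  Θ: [ 1  0  1 -1  1  1  1  1]
  [M]: (1)·-2+(2)·1+(1)·0+(1)·1+(1)·-1+(1)·0+(-1)·1+(1)·1 = 0
  [I]: (1)·0+(2)·0+(1)·-1+(1)·1+(1)·-1+(1)·-1+(-1)·-1+(1)·-1 = -2
  [T]: (1)·1+(2)·-1+(1)·0+(1)·-1+(1)·1+(1)·0+(-1)·-1+(1)·-1 = -1
  [Θ]: (1)·1+(2)·0+(1)·1+(1)·-1+(1)·1+(1)·1+(-1)·1+(1)·1 = 3
⇒ I^-2 T^-1 Θ^3

{"M": 0, "I": -2, "T": -1, "Θ": 3}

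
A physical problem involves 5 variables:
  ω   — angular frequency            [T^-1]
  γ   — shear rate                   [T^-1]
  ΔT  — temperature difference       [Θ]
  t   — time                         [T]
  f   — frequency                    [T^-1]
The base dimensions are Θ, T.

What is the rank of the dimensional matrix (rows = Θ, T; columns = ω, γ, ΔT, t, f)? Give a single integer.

Write exponents as rows Θ,T / cols ω,γ,ΔT,t,f:
  Θ: [ 0  0  1  0  0]
  T: [-1 -1  0  1 -1]
Echelon form has 2 nonzero rows (pivots: ω,ΔT)

2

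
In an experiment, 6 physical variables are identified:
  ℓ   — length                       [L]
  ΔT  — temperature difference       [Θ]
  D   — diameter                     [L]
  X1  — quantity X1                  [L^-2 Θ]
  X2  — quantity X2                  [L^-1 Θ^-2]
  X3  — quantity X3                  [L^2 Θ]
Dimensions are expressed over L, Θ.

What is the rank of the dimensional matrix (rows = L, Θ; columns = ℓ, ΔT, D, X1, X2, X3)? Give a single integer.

Write exponents as rows L,Θ / cols ℓ,ΔT,D,X1,X2,X3:
  L: [ 1  0  1 -2 -1  2]
  Θ: [ 0  1  0  1 -2  1]
RREF → pivots at {ℓ,ΔT} ⇒ r = 2

2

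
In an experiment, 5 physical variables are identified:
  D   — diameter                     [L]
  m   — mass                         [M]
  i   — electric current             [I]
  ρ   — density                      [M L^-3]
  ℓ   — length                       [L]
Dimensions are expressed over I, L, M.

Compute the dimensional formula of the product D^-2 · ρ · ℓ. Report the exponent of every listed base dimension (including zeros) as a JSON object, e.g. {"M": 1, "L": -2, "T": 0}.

{"I": 0, "L": -4, "M": 1}

Write exponents as rows I,L,M / cols D,m,i,ρ,ℓ:
  I: [ 0  0  1  0  0]
  L: [ 1  0  0 -3  1]
  M: [ 0  1  0  1  0]
  [I]: (-2)·0+(1)·0+(1)·0 = 0
  [L]: (-2)·1+(1)·-3+(1)·1 = -4
  [M]: (-2)·0+(1)·1+(1)·0 = 1
⇒ L^-4 M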